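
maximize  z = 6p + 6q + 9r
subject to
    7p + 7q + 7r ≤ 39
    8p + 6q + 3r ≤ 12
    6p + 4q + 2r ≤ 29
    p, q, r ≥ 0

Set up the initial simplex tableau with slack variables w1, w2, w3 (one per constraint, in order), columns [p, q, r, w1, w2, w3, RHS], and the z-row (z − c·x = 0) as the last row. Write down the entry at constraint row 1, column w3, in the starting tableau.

Slack w3 belongs to constraint 3; its column is the unit vector e_3, so the entry in row 1 is 0.

0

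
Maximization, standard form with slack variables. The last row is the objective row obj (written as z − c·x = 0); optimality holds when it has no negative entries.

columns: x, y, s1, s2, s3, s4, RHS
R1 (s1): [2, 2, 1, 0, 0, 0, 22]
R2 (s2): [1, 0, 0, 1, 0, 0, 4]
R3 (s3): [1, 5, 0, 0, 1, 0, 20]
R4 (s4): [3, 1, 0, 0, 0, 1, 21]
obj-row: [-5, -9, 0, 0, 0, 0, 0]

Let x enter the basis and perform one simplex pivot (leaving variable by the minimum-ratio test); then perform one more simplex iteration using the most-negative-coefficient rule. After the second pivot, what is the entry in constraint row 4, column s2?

Ratio test on column x — row 1: 22/2 = 11; row 2: 4/1 = 4; row 3: 20/1 = 20; row 4: 21/3 = 7. Minimum is 4 at row 2 (s2 leaves); pivot element 1.
Divide row 2 by 1; eliminate column x from the other rows.
Second iteration: most negative obj-row entry is -9 in column y, so y enters.
Ratio test on column y — row 1: 14/2 = 7; row 2: entry 0 ≤ 0; row 3: 16/5 = 16/5; row 4: 9/1 = 9. Minimum is 16/5 at row 3 (s3 leaves); pivot element 5.
Divide row 3 by 5; eliminate column y from the other rows.
After both pivots, the entry at constraint row 4, column s2 is -14/5.

-14/5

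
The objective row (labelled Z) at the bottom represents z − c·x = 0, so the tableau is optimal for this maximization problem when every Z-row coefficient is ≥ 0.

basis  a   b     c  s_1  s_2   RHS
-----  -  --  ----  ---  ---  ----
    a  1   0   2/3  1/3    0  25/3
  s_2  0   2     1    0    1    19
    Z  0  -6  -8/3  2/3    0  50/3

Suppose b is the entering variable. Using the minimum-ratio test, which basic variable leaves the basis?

Column b entries and ratios — a: 0 ≤ 0, skip; s_2: 19/2 = 19/2.
Smallest ratio is 19/2 in the row of s_2, so s_2 leaves.

s_2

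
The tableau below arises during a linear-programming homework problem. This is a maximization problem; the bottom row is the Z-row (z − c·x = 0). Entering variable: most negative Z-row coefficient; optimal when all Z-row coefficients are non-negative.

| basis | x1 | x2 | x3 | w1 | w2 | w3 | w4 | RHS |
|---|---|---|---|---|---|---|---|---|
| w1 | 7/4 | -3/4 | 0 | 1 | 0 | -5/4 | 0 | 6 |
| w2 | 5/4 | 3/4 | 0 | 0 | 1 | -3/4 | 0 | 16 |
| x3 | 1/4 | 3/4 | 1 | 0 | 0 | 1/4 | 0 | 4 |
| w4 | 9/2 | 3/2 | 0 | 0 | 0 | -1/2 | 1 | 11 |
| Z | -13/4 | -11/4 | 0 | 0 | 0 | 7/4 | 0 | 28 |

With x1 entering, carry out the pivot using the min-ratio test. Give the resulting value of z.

647/18

Ratio test on column x1 — row 1: 6/(7/4) = 24/7; row 2: 16/(5/4) = 64/5; row 3: 4/(1/4) = 16; row 4: 11/(9/2) = 22/9. Minimum is 22/9 at row 4 (w4 leaves); pivot element 9/2.
Pivot on row 4; the Z-row RHS becomes 28 − (-13/4)·(22/9) = 647/18.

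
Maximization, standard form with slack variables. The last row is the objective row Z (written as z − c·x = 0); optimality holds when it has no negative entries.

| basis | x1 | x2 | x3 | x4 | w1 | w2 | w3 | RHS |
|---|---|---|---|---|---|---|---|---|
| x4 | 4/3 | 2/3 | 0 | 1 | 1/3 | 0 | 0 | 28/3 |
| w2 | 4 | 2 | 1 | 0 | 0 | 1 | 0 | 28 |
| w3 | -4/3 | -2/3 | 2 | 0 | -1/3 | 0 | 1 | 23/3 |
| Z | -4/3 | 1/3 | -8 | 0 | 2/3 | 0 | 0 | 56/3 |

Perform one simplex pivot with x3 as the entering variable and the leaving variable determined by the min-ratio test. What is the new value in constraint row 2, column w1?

1/6

Ratio test on column x3 — row 1: entry 0 ≤ 0; row 2: 28/1 = 28; row 3: (23/3)/2 = 23/6. Minimum is 23/6 at row 3 (w3 leaves); pivot element 2.
Divide row 3 by 2; eliminate column x3 from the other rows.
Row 2 update in column w1: 0 − 1·(-1/6) = 1/6.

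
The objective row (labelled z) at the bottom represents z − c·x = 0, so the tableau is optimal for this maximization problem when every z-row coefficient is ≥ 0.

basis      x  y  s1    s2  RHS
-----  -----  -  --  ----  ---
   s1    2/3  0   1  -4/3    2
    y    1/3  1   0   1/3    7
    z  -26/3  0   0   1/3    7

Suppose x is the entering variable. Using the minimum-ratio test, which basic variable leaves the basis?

Column x entries and ratios — s1: 2/(2/3) = 3; y: 7/(1/3) = 21.
Smallest ratio is 3 in the row of s1, so s1 leaves.

s1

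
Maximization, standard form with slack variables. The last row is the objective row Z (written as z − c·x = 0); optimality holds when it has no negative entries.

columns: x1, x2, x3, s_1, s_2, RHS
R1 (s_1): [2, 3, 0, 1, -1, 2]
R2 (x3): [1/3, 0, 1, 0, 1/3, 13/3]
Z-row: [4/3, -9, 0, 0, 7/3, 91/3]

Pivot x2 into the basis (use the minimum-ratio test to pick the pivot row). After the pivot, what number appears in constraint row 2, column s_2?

1/3

Ratio test on column x2 — row 1: 2/3 = 2/3; row 2: entry 0 ≤ 0. Minimum is 2/3 at row 1 (s_1 leaves); pivot element 3.
Divide row 1 by 3; eliminate column x2 from the other rows.
Row 2 update in column s_2: 1/3 − 0·(-1/3) = 1/3.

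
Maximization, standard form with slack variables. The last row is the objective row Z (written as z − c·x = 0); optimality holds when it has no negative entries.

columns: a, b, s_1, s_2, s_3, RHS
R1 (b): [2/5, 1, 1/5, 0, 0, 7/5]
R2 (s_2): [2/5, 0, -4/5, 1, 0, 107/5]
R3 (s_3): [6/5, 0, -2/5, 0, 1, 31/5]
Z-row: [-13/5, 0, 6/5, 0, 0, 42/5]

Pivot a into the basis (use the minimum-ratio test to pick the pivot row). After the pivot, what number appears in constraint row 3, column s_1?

-1

Ratio test on column a — row 1: (7/5)/(2/5) = 7/2; row 2: (107/5)/(2/5) = 107/2; row 3: (31/5)/(6/5) = 31/6. Minimum is 7/2 at row 1 (b leaves); pivot element 2/5.
Divide row 1 by 2/5; eliminate column a from the other rows.
Row 3 update in column s_1: -2/5 − (6/5)·(1/2) = -1.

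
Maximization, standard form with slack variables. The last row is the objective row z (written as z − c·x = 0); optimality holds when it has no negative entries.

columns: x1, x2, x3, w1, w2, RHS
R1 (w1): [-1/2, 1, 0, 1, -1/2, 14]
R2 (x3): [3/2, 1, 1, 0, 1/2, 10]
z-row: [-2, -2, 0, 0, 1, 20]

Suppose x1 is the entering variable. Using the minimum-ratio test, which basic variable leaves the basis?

Column x1 entries and ratios — w1: -1/2 ≤ 0, skip; x3: 10/(3/2) = 20/3.
Smallest ratio is 20/3 in the row of x3, so x3 leaves.

x3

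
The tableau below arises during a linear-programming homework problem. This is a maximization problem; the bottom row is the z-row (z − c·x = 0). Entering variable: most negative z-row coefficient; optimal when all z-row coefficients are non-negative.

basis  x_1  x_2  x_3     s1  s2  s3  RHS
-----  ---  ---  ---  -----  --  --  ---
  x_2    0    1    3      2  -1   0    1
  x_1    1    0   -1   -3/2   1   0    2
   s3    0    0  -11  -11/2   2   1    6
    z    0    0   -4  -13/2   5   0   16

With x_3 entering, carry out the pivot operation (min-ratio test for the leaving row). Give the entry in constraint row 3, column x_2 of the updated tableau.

11/3

Ratio test on column x_3 — row 1: 1/3 = 1/3; row 2: entry -1 ≤ 0; row 3: entry -11 ≤ 0. Minimum is 1/3 at row 1 (x_2 leaves); pivot element 3.
Divide row 1 by 3; eliminate column x_3 from the other rows.
Row 3 update in column x_2: 0 − (-11)·(1/3) = 11/3.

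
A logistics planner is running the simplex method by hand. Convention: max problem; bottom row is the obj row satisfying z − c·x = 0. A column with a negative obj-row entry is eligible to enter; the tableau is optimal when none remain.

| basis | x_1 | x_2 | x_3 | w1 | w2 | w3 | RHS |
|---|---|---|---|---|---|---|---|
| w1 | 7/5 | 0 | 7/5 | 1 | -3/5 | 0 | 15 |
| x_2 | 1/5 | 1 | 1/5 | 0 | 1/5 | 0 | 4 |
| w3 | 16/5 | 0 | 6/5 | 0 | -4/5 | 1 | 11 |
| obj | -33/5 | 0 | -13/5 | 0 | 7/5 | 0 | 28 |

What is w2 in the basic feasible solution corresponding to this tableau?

0

w2 is not in the basis, so in the current basic feasible solution w2 = 0.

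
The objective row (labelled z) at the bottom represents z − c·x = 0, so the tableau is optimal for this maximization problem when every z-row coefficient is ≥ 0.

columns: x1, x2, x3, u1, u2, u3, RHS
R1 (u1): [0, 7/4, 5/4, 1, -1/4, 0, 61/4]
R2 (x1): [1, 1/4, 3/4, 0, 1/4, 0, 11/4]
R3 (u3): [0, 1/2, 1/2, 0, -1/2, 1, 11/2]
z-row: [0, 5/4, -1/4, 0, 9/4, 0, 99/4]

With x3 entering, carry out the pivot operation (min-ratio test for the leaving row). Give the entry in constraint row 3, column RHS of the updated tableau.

Ratio test on column x3 — row 1: (61/4)/(5/4) = 61/5; row 2: (11/4)/(3/4) = 11/3; row 3: (11/2)/(1/2) = 11. Minimum is 11/3 at row 2 (x1 leaves); pivot element 3/4.
Divide row 2 by 3/4; eliminate column x3 from the other rows.
Row 3 update in column RHS: 11/2 − (1/2)·(11/3) = 11/3.

11/3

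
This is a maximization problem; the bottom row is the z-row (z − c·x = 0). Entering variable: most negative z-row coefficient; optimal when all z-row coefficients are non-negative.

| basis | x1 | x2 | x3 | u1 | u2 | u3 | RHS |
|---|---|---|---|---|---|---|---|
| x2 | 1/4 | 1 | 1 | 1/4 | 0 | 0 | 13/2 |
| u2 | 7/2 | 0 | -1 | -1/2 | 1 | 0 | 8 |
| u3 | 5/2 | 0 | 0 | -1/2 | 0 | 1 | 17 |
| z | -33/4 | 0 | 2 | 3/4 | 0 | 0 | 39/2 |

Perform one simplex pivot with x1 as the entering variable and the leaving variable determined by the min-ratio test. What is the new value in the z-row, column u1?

Ratio test on column x1 — row 1: (13/2)/(1/4) = 26; row 2: 8/(7/2) = 16/7; row 3: 17/(5/2) = 34/5. Minimum is 16/7 at row 2 (u2 leaves); pivot element 7/2.
Divide row 2 by 7/2; eliminate column x1 from the other rows.
z-row update in column u1: 3/4 − (-33/4)·(-1/7) = -3/7.

-3/7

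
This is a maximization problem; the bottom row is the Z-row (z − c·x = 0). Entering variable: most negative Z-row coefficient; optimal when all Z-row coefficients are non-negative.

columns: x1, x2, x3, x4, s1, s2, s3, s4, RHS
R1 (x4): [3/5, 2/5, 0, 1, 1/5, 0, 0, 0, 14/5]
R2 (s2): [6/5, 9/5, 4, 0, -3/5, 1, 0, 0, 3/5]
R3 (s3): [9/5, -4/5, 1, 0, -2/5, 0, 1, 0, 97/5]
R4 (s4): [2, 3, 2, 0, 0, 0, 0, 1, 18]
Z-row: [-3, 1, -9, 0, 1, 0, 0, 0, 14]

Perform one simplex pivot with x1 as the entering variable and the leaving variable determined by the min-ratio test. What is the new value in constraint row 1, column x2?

Ratio test on column x1 — row 1: (14/5)/(3/5) = 14/3; row 2: (3/5)/(6/5) = 1/2; row 3: (97/5)/(9/5) = 97/9; row 4: 18/2 = 9. Minimum is 1/2 at row 2 (s2 leaves); pivot element 6/5.
Divide row 2 by 6/5; eliminate column x1 from the other rows.
Row 1 update in column x2: 2/5 − (3/5)·(3/2) = -1/2.

-1/2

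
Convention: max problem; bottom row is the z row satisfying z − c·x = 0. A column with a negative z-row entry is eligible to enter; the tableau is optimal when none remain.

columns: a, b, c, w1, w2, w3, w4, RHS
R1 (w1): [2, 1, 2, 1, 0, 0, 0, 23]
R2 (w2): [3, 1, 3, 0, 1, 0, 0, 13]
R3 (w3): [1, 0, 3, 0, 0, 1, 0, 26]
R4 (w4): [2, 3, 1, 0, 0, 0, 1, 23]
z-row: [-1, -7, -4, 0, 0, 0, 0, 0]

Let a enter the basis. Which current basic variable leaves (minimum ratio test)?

Column a entries and ratios — w1: 23/2 = 23/2; w2: 13/3 = 13/3; w3: 26/1 = 26; w4: 23/2 = 23/2.
Smallest ratio is 13/3 in the row of w2, so w2 leaves.

w2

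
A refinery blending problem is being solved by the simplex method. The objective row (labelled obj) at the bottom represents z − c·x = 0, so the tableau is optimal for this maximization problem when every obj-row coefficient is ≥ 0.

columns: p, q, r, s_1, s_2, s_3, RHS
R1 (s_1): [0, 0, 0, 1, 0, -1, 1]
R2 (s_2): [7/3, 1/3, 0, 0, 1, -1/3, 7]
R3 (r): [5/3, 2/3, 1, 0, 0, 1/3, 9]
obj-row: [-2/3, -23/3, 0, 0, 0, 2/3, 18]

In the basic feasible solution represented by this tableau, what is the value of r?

r is basic (row 3); its value is the RHS of that row, 9.

9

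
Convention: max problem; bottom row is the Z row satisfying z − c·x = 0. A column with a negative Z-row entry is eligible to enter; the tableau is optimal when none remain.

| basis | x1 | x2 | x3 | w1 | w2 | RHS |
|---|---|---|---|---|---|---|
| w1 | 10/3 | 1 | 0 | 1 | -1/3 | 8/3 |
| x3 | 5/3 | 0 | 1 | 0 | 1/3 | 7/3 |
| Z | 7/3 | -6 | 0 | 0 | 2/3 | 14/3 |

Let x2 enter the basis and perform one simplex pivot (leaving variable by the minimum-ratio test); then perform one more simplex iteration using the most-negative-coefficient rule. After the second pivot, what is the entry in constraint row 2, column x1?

Ratio test on column x2 — row 1: (8/3)/1 = 8/3; row 2: entry 0 ≤ 0. Minimum is 8/3 at row 1 (w1 leaves); pivot element 1.
Divide row 1 by 1; eliminate column x2 from the other rows.
Second iteration: most negative Z-row entry is -4/3 in column w2, so w2 enters.
Ratio test on column w2 — row 1: entry -1/3 ≤ 0; row 2: (7/3)/(1/3) = 7. Minimum is 7 at row 2 (x3 leaves); pivot element 1/3.
Divide row 2 by 1/3; eliminate column w2 from the other rows.
After both pivots, the entry at constraint row 2, column x1 is 5.

5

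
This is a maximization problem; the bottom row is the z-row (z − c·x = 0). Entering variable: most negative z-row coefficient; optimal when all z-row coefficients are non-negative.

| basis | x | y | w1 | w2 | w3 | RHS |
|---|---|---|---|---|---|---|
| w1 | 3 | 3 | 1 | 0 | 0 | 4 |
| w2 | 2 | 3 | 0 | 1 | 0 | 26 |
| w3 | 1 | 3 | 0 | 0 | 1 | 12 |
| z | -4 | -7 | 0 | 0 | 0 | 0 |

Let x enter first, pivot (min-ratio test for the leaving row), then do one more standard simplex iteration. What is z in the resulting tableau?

28/3

Ratio test on column x — row 1: 4/3 = 4/3; row 2: 26/2 = 13; row 3: 12/1 = 12. Minimum is 4/3 at row 1 (w1 leaves); pivot element 3.
Pivot on row 1; the z-row RHS becomes 0 − (-4)·(4/3) = 16/3.
Next entering variable (most negative z-row entry -3): y.
Ratio test on column y — row 1: (4/3)/1 = 4/3; row 2: (70/3)/1 = 70/3; row 3: (32/3)/2 = 16/3. Minimum is 4/3 at row 1 (x leaves); pivot element 1.
After the second pivot the z-row RHS is 16/3 − (-3)·(4/3) = 28/3.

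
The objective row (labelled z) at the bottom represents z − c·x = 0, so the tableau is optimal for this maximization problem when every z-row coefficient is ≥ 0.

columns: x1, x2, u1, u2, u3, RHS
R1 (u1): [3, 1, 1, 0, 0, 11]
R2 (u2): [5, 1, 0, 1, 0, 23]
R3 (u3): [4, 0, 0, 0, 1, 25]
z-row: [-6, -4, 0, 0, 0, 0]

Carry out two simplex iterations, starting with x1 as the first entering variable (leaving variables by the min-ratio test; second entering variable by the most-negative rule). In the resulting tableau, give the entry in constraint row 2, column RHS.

12

Ratio test on column x1 — row 1: 11/3 = 11/3; row 2: 23/5 = 23/5; row 3: 25/4 = 25/4. Minimum is 11/3 at row 1 (u1 leaves); pivot element 3.
Divide row 1 by 3; eliminate column x1 from the other rows.
Second iteration: most negative z-row entry is -2 in column x2, so x2 enters.
Ratio test on column x2 — row 1: (11/3)/(1/3) = 11; row 2: entry -2/3 ≤ 0; row 3: entry -4/3 ≤ 0. Minimum is 11 at row 1 (x1 leaves); pivot element 1/3.
Divide row 1 by 1/3; eliminate column x2 from the other rows.
After both pivots, the entry at constraint row 2, column RHS is 12.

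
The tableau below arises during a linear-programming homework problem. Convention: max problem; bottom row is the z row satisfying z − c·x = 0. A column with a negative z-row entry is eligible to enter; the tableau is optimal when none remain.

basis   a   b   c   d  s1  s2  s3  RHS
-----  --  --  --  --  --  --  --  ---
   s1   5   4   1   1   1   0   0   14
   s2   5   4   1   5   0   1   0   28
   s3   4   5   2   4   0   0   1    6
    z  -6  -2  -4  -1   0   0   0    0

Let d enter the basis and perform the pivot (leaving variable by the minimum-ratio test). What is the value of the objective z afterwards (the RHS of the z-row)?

3/2

Ratio test on column d — row 1: 14/1 = 14; row 2: 28/5 = 28/5; row 3: 6/4 = 3/2. Minimum is 3/2 at row 3 (s3 leaves); pivot element 4.
Pivot on row 3; the z-row RHS becomes 0 − (-1)·(3/2) = 3/2.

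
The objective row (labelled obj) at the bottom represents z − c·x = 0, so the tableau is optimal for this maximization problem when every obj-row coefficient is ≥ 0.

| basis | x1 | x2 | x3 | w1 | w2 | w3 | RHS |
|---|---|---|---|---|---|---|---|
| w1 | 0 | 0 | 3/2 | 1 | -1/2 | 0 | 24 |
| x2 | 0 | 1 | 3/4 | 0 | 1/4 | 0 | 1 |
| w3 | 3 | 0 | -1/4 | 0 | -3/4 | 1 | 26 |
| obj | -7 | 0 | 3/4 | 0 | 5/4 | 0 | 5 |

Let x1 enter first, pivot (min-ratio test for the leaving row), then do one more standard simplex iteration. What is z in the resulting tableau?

203/3

Ratio test on column x1 — row 1: entry 0 ≤ 0; row 2: entry 0 ≤ 0; row 3: 26/3 = 26/3. Minimum is 26/3 at row 3 (w3 leaves); pivot element 3.
Pivot on row 3; the obj-row RHS becomes 5 − (-7)·(26/3) = 197/3.
Next entering variable (most negative obj-row entry -1/2): w2.
Ratio test on column w2 — row 1: entry -1/2 ≤ 0; row 2: 1/(1/4) = 4; row 3: entry -1/4 ≤ 0. Minimum is 4 at row 2 (x2 leaves); pivot element 1/4.
After the second pivot the obj-row RHS is 197/3 − (-1/2)·4 = 203/3.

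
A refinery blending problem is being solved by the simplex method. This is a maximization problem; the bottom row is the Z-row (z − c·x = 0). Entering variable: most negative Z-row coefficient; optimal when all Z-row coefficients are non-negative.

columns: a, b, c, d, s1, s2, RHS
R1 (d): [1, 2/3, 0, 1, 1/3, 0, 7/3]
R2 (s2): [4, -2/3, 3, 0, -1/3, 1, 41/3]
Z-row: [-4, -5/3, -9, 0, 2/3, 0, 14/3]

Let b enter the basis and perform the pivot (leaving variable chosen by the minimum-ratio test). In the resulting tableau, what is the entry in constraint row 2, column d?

1

Ratio test on column b — row 1: (7/3)/(2/3) = 7/2; row 2: entry -2/3 ≤ 0. Minimum is 7/2 at row 1 (d leaves); pivot element 2/3.
Divide row 1 by 2/3; eliminate column b from the other rows.
Row 2 update in column d: 0 − (-2/3)·(3/2) = 1.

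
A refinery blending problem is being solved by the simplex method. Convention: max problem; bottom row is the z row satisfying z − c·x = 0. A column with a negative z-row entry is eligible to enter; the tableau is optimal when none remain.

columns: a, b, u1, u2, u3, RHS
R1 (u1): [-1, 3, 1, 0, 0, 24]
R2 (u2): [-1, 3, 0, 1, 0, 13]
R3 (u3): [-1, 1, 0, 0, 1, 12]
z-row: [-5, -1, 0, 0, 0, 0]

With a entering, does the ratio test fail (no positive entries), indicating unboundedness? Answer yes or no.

Every constraint-row entry in column a is ≤ 0, so increasing a is unbounded.

yes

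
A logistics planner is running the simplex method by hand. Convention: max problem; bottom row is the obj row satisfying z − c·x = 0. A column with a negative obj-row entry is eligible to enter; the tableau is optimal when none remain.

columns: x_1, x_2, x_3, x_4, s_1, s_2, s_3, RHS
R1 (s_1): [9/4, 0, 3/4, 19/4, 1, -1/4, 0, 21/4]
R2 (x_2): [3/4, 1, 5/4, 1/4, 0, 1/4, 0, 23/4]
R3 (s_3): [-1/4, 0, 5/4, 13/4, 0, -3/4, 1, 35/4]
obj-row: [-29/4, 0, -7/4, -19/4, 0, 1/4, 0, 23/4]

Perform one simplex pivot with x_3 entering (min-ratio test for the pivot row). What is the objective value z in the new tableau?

Ratio test on column x_3 — row 1: (21/4)/(3/4) = 7; row 2: (23/4)/(5/4) = 23/5; row 3: (35/4)/(5/4) = 7. Minimum is 23/5 at row 2 (x_2 leaves); pivot element 5/4.
Pivot on row 2; the obj-row RHS becomes 23/4 − (-7/4)·(23/5) = 69/5.

69/5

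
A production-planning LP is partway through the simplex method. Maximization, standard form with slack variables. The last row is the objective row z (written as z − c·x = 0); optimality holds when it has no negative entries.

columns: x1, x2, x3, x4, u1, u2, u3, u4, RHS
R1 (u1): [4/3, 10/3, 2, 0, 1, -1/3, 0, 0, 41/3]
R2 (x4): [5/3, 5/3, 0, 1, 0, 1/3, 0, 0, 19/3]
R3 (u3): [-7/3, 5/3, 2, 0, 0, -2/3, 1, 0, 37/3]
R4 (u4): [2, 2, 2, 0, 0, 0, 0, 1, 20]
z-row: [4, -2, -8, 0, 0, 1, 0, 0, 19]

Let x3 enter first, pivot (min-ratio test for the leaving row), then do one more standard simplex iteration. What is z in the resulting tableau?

773/11

Ratio test on column x3 — row 1: (41/3)/2 = 41/6; row 2: entry 0 ≤ 0; row 3: (37/3)/2 = 37/6; row 4: 20/2 = 10. Minimum is 37/6 at row 3 (u3 leaves); pivot element 2.
Pivot on row 3; the z-row RHS becomes 19 − (-8)·(37/6) = 205/3.
Next entering variable (most negative z-row entry -16/3): x1.
Ratio test on column x1 — row 1: (4/3)/(11/3) = 4/11; row 2: (19/3)/(5/3) = 19/5; row 3: entry -7/6 ≤ 0; row 4: (23/3)/(13/3) = 23/13. Minimum is 4/11 at row 1 (u1 leaves); pivot element 11/3.
After the second pivot the z-row RHS is 205/3 − (-16/3)·(4/11) = 773/11.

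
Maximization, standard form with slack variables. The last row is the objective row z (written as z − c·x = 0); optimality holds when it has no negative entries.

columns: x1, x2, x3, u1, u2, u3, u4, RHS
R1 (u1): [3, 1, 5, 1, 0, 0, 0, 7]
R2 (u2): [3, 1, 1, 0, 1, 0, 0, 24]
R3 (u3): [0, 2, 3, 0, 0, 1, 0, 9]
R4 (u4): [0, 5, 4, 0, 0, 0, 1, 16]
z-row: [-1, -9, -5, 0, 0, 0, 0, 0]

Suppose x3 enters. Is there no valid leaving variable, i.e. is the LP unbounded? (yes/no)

Column x3 has positive entries in row(s) 1, 2, 3, 4, so the ratio test bounds it — not unbounded.

no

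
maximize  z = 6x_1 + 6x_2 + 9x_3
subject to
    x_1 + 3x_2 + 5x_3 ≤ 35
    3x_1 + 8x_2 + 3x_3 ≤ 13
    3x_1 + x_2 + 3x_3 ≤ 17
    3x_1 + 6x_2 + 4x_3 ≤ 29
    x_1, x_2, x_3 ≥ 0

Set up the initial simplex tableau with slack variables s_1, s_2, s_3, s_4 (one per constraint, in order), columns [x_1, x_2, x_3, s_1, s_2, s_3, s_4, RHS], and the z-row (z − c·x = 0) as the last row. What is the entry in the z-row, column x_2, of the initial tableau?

-6

The z-row carries the negated objective coefficients: the x_2 entry is -6.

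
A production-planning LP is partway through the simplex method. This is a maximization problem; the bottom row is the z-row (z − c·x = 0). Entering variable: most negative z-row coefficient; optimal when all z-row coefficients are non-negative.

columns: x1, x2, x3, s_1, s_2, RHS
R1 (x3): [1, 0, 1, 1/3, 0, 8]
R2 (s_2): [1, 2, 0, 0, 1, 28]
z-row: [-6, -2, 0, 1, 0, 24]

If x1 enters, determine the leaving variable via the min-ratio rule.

x3

Column x1 entries and ratios — x3: 8/1 = 8; s_2: 28/1 = 28.
Smallest ratio is 8 in the row of x3, so x3 leaves.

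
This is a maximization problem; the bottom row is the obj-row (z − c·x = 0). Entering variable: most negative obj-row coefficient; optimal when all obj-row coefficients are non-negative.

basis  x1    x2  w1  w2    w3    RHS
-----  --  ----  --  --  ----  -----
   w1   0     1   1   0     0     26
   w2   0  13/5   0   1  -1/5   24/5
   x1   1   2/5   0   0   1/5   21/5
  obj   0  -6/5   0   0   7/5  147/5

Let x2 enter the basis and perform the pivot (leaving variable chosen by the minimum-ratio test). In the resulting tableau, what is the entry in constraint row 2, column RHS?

24/13

Ratio test on column x2 — row 1: 26/1 = 26; row 2: (24/5)/(13/5) = 24/13; row 3: (21/5)/(2/5) = 21/2. Minimum is 24/13 at row 2 (w2 leaves); pivot element 13/5.
Divide row 2 by 13/5; eliminate column x2 from the other rows.
In the new row 2, the RHS entry is the old entry divided by the pivot: (24/5)/(13/5) = 24/13.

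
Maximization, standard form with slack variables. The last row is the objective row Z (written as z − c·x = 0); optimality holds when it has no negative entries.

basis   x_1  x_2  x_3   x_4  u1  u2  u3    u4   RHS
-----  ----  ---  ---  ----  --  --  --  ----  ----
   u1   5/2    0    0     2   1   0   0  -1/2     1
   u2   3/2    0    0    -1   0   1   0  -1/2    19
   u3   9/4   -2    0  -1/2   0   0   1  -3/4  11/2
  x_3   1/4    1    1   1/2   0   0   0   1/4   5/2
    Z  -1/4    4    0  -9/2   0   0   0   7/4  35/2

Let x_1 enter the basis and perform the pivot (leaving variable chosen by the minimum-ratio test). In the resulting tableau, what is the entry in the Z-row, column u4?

17/10

Ratio test on column x_1 — row 1: 1/(5/2) = 2/5; row 2: 19/(3/2) = 38/3; row 3: (11/2)/(9/4) = 22/9; row 4: (5/2)/(1/4) = 10. Minimum is 2/5 at row 1 (u1 leaves); pivot element 5/2.
Divide row 1 by 5/2; eliminate column x_1 from the other rows.
Z-row update in column u4: 7/4 − (-1/4)·(-1/5) = 17/10.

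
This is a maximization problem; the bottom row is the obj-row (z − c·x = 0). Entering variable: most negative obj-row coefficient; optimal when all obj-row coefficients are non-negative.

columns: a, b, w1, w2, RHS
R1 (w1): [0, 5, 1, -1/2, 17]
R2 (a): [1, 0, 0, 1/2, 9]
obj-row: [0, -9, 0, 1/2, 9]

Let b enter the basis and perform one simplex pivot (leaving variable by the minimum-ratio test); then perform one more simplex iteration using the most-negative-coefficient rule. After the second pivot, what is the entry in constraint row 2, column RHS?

Ratio test on column b — row 1: 17/5 = 17/5; row 2: entry 0 ≤ 0. Minimum is 17/5 at row 1 (w1 leaves); pivot element 5.
Divide row 1 by 5; eliminate column b from the other rows.
Second iteration: most negative obj-row entry is -2/5 in column w2, so w2 enters.
Ratio test on column w2 — row 1: entry -1/10 ≤ 0; row 2: 9/(1/2) = 18. Minimum is 18 at row 2 (a leaves); pivot element 1/2.
Divide row 2 by 1/2; eliminate column w2 from the other rows.
After both pivots, the entry at constraint row 2, column RHS is 18.

18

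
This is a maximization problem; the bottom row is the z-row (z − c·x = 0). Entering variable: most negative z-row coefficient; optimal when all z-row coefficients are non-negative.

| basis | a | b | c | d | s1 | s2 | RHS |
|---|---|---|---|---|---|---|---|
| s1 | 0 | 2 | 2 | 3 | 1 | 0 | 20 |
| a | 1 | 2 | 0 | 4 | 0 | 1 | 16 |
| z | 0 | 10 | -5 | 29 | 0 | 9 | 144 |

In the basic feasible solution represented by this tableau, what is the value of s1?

20

s1 is basic (row 1); its value is the RHS of that row, 20.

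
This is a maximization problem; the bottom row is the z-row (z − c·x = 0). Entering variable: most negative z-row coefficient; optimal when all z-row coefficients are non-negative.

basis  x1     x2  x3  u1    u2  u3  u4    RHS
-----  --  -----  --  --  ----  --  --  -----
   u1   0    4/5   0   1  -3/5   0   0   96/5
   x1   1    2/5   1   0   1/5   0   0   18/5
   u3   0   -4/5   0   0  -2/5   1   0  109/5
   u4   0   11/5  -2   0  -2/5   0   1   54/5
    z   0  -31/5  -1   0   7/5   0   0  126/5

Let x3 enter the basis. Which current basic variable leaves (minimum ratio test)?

x1

Column x3 entries and ratios — u1: 0 ≤ 0, skip; x1: (18/5)/1 = 18/5; u3: 0 ≤ 0, skip; u4: -2 ≤ 0, skip.
Smallest ratio is 18/5 in the row of x1, so x1 leaves.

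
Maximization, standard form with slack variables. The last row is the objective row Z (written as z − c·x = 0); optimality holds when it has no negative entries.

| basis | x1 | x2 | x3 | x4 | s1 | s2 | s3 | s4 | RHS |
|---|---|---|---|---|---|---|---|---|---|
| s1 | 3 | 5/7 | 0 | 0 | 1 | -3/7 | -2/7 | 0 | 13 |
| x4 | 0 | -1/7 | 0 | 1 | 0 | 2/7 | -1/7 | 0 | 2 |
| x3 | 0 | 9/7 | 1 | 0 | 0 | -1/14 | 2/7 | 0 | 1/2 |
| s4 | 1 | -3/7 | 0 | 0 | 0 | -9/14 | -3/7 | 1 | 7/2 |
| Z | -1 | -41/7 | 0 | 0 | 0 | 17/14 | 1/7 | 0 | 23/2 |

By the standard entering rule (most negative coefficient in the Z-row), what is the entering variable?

x2

Negative Z-row entries: x1: -1, x2: -41/7.
The most negative is -41/7 in column x2, so x2 enters.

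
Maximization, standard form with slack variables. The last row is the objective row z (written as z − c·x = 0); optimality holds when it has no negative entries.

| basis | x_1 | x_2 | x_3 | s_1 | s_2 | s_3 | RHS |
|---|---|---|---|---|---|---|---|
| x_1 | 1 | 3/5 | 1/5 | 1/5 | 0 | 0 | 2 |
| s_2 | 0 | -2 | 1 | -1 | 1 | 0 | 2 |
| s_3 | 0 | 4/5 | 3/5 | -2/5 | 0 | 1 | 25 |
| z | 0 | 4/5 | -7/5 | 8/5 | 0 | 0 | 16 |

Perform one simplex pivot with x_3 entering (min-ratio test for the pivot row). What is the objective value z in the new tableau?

94/5

Ratio test on column x_3 — row 1: 2/(1/5) = 10; row 2: 2/1 = 2; row 3: 25/(3/5) = 125/3. Minimum is 2 at row 2 (s_2 leaves); pivot element 1.
Pivot on row 2; the z-row RHS becomes 16 − (-7/5)·2 = 94/5.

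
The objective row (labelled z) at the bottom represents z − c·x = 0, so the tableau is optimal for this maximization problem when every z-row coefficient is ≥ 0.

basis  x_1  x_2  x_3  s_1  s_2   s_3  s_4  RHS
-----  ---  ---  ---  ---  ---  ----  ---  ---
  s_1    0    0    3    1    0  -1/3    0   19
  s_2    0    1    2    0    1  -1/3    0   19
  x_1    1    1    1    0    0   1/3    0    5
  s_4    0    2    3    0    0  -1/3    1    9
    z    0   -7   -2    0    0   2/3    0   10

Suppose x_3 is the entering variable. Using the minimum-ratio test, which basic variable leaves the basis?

s_4

Column x_3 entries and ratios — s_1: 19/3 = 19/3; s_2: 19/2 = 19/2; x_1: 5/1 = 5; s_4: 9/3 = 3.
Smallest ratio is 3 in the row of s_4, so s_4 leaves.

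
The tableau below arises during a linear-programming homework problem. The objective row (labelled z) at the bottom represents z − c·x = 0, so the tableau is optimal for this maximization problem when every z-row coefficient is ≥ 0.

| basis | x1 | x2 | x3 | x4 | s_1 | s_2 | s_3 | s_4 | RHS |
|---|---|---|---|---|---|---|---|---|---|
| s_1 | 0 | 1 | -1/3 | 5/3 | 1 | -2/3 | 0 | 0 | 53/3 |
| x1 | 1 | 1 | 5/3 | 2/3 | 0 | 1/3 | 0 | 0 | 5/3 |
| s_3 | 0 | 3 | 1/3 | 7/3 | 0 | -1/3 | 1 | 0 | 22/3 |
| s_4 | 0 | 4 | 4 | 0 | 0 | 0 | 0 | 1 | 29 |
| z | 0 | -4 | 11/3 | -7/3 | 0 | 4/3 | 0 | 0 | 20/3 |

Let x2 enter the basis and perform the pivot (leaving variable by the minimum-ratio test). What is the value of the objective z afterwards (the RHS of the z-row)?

40/3

Ratio test on column x2 — row 1: (53/3)/1 = 53/3; row 2: (5/3)/1 = 5/3; row 3: (22/3)/3 = 22/9; row 4: 29/4 = 29/4. Minimum is 5/3 at row 2 (x1 leaves); pivot element 1.
Pivot on row 2; the z-row RHS becomes 20/3 − (-4)·(5/3) = 40/3.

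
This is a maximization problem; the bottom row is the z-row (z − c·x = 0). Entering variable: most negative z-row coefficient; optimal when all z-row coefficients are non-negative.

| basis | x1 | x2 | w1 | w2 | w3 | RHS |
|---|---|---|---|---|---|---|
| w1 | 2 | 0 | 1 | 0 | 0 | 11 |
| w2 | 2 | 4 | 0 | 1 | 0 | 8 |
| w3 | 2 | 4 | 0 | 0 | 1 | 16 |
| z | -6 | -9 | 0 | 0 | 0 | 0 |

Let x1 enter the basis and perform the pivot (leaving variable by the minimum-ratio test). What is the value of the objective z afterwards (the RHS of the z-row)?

Ratio test on column x1 — row 1: 11/2 = 11/2; row 2: 8/2 = 4; row 3: 16/2 = 8. Minimum is 4 at row 2 (w2 leaves); pivot element 2.
Pivot on row 2; the z-row RHS becomes 0 − (-6)·4 = 24.

24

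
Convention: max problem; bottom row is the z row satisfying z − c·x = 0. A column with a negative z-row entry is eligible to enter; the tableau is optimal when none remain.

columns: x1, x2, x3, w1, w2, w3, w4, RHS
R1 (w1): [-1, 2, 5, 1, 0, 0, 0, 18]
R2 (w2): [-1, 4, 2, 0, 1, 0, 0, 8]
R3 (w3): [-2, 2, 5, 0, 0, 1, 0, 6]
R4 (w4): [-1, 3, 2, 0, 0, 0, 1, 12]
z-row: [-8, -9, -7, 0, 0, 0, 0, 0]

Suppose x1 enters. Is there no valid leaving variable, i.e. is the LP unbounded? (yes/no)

yes

Every constraint-row entry in column x1 is ≤ 0, so increasing x1 is unbounded.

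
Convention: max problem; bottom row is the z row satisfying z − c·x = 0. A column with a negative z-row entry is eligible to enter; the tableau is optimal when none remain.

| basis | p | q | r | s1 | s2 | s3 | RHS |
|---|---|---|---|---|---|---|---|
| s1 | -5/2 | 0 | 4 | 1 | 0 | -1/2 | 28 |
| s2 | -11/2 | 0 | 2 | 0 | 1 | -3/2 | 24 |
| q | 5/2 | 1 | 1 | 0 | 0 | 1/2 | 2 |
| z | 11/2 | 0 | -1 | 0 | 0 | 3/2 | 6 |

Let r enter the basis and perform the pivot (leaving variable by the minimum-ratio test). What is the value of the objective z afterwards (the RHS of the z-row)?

Ratio test on column r — row 1: 28/4 = 7; row 2: 24/2 = 12; row 3: 2/1 = 2. Minimum is 2 at row 3 (q leaves); pivot element 1.
Pivot on row 3; the z-row RHS becomes 6 − (-1)·2 = 8.

8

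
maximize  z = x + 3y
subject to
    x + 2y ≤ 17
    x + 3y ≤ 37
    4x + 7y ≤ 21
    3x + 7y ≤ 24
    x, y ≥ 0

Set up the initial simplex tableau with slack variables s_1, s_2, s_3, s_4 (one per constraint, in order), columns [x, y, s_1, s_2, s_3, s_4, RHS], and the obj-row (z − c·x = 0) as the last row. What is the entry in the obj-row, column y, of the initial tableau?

The obj-row carries the negated objective coefficients: the y entry is -3.

-3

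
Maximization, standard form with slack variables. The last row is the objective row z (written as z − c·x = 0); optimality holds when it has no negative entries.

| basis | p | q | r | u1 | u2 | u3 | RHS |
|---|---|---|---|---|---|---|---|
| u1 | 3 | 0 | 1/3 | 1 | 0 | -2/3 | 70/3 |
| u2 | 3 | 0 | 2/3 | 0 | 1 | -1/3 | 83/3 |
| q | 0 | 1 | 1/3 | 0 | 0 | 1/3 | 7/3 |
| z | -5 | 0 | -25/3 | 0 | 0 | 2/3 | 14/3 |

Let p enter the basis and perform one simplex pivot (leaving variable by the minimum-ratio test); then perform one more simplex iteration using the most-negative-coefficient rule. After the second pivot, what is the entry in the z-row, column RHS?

Ratio test on column p — row 1: (70/3)/3 = 70/9; row 2: (83/3)/3 = 83/9; row 3: entry 0 ≤ 0. Minimum is 70/9 at row 1 (u1 leaves); pivot element 3.
Divide row 1 by 3; eliminate column p from the other rows.
Second iteration: most negative z-row entry is -70/9 in column r, so r enters.
Ratio test on column r — row 1: (70/9)/(1/9) = 70; row 2: (13/3)/(1/3) = 13; row 3: (7/3)/(1/3) = 7. Minimum is 7 at row 3 (q leaves); pivot element 1/3.
Divide row 3 by 1/3; eliminate column r from the other rows.
After both pivots, the entry at the z-row, column RHS is 98.

98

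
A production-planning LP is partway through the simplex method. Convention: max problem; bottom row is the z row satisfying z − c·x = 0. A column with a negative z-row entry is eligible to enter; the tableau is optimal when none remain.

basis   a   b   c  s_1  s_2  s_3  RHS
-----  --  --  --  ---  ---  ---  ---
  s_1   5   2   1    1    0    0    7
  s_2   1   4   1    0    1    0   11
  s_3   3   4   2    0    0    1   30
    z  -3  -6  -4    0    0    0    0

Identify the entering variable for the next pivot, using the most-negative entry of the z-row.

Negative z-row entries: a: -3, b: -6, c: -4.
The most negative is -6 in column b, so b enters.

b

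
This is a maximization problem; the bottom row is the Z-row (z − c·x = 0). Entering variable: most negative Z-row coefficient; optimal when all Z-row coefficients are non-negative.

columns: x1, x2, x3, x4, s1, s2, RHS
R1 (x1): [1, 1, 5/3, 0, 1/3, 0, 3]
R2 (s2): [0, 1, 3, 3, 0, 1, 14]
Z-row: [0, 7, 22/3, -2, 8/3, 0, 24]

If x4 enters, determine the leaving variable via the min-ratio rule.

s2

Column x4 entries and ratios — x1: 0 ≤ 0, skip; s2: 14/3 = 14/3.
Smallest ratio is 14/3 in the row of s2, so s2 leaves.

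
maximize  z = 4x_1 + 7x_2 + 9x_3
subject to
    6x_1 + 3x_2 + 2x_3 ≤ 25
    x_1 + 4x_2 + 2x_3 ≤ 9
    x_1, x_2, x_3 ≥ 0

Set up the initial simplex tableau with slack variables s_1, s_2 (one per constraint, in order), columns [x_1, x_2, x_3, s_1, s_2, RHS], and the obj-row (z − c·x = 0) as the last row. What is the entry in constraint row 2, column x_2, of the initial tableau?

4

Constraint 2 has coefficient 4 on x_2.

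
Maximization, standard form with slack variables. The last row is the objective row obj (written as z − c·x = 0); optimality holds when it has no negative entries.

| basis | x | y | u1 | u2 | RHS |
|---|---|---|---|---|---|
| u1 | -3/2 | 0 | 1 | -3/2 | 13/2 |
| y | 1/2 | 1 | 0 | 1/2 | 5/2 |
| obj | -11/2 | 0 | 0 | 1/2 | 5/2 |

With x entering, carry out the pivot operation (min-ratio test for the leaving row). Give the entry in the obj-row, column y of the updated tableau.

Ratio test on column x — row 1: entry -3/2 ≤ 0; row 2: (5/2)/(1/2) = 5. Minimum is 5 at row 2 (y leaves); pivot element 1/2.
Divide row 2 by 1/2; eliminate column x from the other rows.
obj-row update in column y: 0 − (-11/2)·2 = 11.

11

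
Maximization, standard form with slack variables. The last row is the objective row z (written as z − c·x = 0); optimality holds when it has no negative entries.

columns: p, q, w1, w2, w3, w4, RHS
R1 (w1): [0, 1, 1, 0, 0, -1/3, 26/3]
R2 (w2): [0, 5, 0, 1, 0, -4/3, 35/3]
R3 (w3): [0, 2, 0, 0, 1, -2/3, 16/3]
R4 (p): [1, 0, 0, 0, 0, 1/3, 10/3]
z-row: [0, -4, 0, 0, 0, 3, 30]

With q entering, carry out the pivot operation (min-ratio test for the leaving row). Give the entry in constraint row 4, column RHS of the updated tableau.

10/3

Ratio test on column q — row 1: (26/3)/1 = 26/3; row 2: (35/3)/5 = 7/3; row 3: (16/3)/2 = 8/3; row 4: entry 0 ≤ 0. Minimum is 7/3 at row 2 (w2 leaves); pivot element 5.
Divide row 2 by 5; eliminate column q from the other rows.
Row 4 update in column RHS: 10/3 − 0·(7/3) = 10/3.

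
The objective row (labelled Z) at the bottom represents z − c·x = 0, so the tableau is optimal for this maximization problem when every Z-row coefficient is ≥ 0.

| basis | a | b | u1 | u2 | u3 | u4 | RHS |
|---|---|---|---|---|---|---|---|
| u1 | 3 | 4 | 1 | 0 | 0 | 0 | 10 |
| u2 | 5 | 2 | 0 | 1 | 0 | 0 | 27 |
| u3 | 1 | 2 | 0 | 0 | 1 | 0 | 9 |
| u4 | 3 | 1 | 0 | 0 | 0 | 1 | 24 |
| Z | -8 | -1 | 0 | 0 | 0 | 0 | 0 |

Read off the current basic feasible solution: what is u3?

9

u3 is basic (row 3); its value is the RHS of that row, 9.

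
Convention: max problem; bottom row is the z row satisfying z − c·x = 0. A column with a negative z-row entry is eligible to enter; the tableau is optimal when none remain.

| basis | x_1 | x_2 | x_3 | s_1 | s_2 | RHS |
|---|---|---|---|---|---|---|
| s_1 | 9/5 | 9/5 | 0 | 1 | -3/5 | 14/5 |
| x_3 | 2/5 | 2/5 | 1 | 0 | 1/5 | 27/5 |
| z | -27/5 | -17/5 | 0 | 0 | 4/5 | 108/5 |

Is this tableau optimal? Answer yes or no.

The z-row has a negative entry -27/5 in column x_1, so it is not optimal.

no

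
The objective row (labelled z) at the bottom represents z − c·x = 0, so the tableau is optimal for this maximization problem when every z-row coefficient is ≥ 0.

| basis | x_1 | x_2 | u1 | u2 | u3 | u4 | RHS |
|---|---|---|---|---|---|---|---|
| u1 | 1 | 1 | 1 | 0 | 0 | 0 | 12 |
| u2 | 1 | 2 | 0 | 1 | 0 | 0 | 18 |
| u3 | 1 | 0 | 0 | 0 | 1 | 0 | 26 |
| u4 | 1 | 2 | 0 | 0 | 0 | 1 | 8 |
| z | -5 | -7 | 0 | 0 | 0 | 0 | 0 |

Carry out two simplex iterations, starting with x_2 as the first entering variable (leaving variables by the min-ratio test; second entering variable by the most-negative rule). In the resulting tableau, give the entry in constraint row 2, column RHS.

Ratio test on column x_2 — row 1: 12/1 = 12; row 2: 18/2 = 9; row 3: entry 0 ≤ 0; row 4: 8/2 = 4. Minimum is 4 at row 4 (u4 leaves); pivot element 2.
Divide row 4 by 2; eliminate column x_2 from the other rows.
Second iteration: most negative z-row entry is -3/2 in column x_1, so x_1 enters.
Ratio test on column x_1 — row 1: 8/(1/2) = 16; row 2: entry 0 ≤ 0; row 3: 26/1 = 26; row 4: 4/(1/2) = 8. Minimum is 8 at row 4 (x_2 leaves); pivot element 1/2.
Divide row 4 by 1/2; eliminate column x_1 from the other rows.
After both pivots, the entry at constraint row 2, column RHS is 10.

10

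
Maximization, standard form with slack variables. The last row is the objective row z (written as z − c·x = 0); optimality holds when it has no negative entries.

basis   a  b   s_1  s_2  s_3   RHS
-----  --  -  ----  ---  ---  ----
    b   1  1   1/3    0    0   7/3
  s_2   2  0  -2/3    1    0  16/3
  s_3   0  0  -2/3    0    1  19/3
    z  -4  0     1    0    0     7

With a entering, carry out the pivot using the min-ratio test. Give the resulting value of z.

49/3

Ratio test on column a — row 1: (7/3)/1 = 7/3; row 2: (16/3)/2 = 8/3; row 3: entry 0 ≤ 0. Minimum is 7/3 at row 1 (b leaves); pivot element 1.
Pivot on row 1; the z-row RHS becomes 7 − (-4)·(7/3) = 49/3.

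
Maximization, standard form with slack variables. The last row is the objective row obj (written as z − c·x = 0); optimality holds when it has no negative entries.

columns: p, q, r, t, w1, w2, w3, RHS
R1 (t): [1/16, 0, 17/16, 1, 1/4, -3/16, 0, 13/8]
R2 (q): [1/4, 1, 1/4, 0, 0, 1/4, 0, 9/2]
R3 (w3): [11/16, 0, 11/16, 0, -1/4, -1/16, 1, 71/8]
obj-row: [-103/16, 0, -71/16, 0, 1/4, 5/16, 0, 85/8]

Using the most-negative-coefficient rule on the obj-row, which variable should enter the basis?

p

Negative obj-row entries: p: -103/16, r: -71/16.
The most negative is -103/16 in column p, so p enters.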